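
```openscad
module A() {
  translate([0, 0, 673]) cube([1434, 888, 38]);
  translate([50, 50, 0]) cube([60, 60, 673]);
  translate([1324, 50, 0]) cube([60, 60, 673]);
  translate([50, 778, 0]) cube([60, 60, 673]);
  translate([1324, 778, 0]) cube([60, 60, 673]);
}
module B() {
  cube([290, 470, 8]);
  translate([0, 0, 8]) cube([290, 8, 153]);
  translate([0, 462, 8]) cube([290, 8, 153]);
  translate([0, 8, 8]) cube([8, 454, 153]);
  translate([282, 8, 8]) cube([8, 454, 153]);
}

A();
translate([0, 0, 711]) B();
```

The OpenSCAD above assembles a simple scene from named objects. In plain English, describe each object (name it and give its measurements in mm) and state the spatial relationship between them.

A is a table with a 1434×888 mm rectangular top, 38 mm thick, top surface at z = 711 mm, supported by four 60×60 mm square legs, each inset 50 mm from the nearest pair of top edges, running from the floor.

B is an open storage box with external size 290×470×161 mm and wall thickness 8 mm (the base is also 8 mm thick). The base covers the whole footprint; the four walls stand on the base, with the y-facing walls full-width and the x-facing walls fitting between their inner faces.

The open box is on top of the table.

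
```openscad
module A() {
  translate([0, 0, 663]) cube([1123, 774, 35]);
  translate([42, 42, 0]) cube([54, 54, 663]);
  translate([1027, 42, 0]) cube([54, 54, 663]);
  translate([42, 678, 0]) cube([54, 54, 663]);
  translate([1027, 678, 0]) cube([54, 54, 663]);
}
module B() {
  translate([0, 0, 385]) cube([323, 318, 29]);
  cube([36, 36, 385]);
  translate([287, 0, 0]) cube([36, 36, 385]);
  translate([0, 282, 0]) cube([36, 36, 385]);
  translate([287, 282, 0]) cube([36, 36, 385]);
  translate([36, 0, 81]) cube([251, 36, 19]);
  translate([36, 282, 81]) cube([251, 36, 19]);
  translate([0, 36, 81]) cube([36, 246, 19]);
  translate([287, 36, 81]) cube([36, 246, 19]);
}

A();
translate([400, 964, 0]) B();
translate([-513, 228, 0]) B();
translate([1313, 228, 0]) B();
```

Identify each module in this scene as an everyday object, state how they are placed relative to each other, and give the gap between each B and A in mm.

A is a table. B is a stool. Three stools sit around the table at the +y, −x, +x sides. The gap between each stool and the table is 190 mm.

Each stool's nearest face is 190 mm from the table's bounding box.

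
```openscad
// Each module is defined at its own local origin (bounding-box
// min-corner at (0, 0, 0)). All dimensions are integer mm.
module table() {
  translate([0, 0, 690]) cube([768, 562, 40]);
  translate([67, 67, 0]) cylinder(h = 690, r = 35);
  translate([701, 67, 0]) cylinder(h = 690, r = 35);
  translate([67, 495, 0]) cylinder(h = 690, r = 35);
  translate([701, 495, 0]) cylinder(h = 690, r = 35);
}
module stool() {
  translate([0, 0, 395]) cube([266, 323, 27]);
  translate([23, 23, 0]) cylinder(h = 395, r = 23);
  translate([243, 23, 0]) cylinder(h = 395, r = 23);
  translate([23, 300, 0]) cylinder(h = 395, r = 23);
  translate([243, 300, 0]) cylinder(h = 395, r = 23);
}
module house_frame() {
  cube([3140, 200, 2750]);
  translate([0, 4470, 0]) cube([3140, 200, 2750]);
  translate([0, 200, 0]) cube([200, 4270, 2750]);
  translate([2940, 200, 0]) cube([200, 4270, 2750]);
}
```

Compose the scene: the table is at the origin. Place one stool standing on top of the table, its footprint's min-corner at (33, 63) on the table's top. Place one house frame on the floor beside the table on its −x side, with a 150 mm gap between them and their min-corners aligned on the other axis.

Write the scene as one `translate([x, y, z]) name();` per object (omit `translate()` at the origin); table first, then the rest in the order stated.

table();
translate([33, 63, 730]) stool();
translate([-3290, 0, 0]) house_frame();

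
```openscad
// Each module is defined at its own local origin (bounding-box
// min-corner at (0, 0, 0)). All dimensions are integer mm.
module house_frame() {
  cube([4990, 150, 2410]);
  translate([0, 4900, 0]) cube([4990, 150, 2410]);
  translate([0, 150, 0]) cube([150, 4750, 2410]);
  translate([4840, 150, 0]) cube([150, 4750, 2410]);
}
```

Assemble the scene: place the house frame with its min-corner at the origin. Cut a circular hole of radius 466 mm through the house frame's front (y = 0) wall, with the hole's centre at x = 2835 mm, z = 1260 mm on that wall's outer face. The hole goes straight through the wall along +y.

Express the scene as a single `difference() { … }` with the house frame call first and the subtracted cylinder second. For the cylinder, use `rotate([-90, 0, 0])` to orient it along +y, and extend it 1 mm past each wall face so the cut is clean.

difference() {
  house_frame();
  translate([2835, -1, 1260]) rotate([-90, 0, 0]) cylinder(h = 152, r = 466);
}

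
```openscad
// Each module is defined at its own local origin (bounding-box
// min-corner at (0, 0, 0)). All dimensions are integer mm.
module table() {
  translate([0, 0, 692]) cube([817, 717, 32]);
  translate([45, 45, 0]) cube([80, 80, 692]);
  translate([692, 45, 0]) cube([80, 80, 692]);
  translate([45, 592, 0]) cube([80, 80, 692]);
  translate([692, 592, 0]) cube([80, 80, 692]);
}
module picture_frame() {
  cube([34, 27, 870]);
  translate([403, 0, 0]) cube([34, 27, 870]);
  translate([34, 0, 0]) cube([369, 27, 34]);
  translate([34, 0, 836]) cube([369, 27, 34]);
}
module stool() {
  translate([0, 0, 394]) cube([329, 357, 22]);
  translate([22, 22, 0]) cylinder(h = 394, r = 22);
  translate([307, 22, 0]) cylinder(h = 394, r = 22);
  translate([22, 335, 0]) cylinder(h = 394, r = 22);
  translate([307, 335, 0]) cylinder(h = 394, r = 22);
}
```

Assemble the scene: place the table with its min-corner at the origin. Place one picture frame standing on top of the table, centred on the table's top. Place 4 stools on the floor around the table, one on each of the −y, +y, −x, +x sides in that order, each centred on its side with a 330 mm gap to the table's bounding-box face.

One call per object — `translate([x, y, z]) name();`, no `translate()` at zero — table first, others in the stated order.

table();
translate([190, 345, 724]) picture_frame();
translate([244, -687, 0]) stool();
translate([244, 1047, 0]) stool();
translate([-659, 180, 0]) stool();
translate([1147, 180, 0]) stool();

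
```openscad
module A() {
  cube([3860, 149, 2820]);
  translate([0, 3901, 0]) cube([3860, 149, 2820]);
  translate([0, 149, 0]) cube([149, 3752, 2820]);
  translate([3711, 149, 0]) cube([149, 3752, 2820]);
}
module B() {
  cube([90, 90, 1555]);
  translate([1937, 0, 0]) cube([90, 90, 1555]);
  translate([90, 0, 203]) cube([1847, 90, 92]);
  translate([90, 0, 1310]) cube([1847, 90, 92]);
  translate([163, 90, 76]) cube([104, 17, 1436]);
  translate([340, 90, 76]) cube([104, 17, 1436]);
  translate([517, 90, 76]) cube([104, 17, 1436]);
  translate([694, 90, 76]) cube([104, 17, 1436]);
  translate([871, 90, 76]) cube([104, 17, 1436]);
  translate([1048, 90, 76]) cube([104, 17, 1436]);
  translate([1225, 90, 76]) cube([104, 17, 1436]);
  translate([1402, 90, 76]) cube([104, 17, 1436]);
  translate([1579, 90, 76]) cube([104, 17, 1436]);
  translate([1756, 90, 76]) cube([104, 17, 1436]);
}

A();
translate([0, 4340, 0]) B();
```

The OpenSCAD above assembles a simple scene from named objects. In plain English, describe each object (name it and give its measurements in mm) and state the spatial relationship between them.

A is a box-shaped house frame (walls only): outside footprint 3860×4050 mm, wall height 2820 mm, wall thickness 149 mm. The two y-facing walls run the full x-width; the two x-facing walls fit between the inner faces of the y-facing walls.

B is a fence section. Two 90×90 mm posts, 1555 mm tall, stand on the floor with a clear span of 1847 mm between their inner faces. Two horizontal rails of 90×92 mm section span the gap between the posts with their undersides at z = 203 mm and z = 1310 mm, flush with the posts' −y face. 10 pickets, each 104 mm wide, 17 mm thick and 1436 mm tall, are fixed to the +y face of the rails with their bottoms at z = 76 mm, evenly spaced across the span with equal gaps (rounded down to the nearest mm) at the −x end and between each pair — any rounding remainder accumulates at the +x end.

The fence section is on the floor beside the house frame on its +y side.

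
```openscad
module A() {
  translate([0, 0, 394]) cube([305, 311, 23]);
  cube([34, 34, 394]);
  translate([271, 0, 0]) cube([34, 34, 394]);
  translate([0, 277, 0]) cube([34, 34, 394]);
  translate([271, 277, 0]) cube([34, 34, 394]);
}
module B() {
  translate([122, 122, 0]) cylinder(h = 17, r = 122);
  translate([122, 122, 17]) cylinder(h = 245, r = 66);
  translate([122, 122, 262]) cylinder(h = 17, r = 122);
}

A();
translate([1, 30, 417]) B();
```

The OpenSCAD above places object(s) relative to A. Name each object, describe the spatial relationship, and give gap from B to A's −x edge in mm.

The spool's min-x is at 1; the stool's min-x is 0; gap = 1 mm.

A is a stool. B is a spool. The spool is on top of the stool. The gap from the spool to the stool's −x edge is 1 mm.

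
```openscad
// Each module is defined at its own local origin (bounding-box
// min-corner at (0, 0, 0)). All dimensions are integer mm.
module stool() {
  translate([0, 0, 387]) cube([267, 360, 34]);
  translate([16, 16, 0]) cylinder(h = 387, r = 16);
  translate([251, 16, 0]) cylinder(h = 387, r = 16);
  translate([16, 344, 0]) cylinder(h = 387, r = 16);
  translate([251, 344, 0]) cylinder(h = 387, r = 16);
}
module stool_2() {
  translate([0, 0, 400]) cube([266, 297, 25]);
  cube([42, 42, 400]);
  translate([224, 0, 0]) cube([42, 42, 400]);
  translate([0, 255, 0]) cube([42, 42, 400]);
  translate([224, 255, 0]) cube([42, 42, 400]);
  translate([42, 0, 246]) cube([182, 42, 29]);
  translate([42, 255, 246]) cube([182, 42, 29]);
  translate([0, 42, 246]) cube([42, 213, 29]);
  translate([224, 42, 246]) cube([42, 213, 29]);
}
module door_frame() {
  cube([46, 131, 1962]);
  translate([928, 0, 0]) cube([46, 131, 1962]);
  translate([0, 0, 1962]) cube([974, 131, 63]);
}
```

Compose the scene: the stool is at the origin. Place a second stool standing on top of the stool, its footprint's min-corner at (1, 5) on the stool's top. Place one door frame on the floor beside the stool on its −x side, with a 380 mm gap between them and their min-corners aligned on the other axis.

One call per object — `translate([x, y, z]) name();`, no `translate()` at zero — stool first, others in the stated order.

stool();
translate([1, 5, 421]) stool_2();
translate([-1354, 0, 0]) door_frame();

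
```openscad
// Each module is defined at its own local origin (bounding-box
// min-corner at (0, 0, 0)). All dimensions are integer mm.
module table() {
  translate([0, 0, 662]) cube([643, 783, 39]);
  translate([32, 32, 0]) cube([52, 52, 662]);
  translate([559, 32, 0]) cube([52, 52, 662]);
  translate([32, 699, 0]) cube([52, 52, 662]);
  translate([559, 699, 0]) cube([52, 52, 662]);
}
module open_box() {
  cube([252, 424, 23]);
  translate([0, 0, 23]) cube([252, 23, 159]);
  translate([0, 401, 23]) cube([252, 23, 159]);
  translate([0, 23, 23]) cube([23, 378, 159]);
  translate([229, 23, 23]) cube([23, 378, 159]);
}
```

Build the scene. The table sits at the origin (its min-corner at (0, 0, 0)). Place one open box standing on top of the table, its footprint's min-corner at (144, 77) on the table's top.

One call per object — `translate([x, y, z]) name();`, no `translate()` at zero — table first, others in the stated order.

table();
translate([144, 77, 701]) open_box();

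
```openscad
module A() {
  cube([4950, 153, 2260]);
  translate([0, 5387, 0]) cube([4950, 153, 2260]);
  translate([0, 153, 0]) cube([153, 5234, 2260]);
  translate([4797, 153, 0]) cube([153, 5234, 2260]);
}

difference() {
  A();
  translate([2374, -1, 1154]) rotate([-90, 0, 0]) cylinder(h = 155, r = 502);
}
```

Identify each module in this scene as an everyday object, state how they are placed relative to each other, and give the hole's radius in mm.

A is a house frame. The house frame has a circular hole through its front wall. The hole's radius is 502 mm.

The subtracted cylinder has r = 502 mm.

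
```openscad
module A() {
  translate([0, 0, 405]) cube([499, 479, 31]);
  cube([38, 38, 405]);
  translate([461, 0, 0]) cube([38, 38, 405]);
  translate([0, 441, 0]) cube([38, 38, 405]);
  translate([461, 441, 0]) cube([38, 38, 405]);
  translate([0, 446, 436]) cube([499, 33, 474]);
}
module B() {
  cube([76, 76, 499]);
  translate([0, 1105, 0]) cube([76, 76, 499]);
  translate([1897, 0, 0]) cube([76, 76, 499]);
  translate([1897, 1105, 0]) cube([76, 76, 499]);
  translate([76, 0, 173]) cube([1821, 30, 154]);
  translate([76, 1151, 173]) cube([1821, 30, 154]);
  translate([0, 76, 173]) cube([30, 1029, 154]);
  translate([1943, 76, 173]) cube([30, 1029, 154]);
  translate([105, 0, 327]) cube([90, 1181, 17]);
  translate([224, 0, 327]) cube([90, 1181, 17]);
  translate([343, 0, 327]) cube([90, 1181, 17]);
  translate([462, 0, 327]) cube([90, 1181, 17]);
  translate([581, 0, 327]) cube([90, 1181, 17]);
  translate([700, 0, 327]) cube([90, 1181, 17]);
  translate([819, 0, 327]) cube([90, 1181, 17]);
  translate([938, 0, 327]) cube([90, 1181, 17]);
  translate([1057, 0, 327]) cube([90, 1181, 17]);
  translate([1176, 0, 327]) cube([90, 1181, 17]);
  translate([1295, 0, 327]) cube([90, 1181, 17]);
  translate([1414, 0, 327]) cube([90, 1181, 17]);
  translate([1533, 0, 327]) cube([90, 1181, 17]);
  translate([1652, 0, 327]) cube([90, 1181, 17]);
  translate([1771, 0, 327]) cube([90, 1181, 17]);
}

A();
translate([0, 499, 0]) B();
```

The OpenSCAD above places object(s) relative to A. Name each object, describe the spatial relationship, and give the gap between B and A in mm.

A is a chair. B is a bed frame. The bed frame is on the floor beside the chair on its +y side. The gap between the bed frame and the chair is 20 mm.

The bed frame's nearest face is 20 mm from the chair's +y face.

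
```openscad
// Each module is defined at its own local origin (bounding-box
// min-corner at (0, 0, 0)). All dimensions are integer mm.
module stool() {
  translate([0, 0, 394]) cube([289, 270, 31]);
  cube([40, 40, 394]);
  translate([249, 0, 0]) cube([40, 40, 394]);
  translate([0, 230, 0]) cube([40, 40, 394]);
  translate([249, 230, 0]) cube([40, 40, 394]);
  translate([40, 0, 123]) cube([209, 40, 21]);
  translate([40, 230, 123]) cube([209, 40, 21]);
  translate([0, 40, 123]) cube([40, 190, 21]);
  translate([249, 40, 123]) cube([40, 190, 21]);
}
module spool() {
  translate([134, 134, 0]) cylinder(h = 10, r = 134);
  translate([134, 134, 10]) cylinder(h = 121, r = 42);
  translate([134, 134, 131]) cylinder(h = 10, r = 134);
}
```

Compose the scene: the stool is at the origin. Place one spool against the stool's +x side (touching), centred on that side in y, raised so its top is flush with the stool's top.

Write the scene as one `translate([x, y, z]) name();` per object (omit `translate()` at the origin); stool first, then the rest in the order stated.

stool();
translate([289, 1, 284]) spool();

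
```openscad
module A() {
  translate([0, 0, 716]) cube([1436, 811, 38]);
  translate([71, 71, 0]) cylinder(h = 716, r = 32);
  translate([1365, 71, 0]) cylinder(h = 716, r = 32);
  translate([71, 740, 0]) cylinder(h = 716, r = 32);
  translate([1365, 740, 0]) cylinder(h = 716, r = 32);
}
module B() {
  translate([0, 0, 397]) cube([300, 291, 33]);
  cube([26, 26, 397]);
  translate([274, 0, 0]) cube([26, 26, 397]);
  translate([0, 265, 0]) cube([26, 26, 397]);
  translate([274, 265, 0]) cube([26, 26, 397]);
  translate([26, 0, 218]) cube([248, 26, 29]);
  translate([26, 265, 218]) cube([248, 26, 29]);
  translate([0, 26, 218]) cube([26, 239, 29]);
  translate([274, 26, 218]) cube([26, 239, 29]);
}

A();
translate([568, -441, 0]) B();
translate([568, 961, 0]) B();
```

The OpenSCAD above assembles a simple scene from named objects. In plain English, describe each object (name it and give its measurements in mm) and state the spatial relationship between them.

A is a table: top 1436 mm (x) × 811 mm (y), 38 mm thick, upper face at z = 754 mm, on four round legs of 64 mm diameter, each leg's bounding box inset 39 mm from the nearest pair of top edges, running from z = 0 to the bottom of the top.

B is a four-legged stool. The seat is a 300×291×33 mm slab whose top surface is at z = 430 mm; four square legs, each 26×26 mm in cross-section, run from the floor (z = 0) to the underside of the seat, each flush with a corner of the seat. Four stretchers, 26 mm wide and 29 mm tall, connect adjacent legs with their undersides at z = 218 mm, each running between the inner faces of the legs it joins and aligned with the legs' outer faces on the other axis.

Two stools sit around the table at the −y, +y sides.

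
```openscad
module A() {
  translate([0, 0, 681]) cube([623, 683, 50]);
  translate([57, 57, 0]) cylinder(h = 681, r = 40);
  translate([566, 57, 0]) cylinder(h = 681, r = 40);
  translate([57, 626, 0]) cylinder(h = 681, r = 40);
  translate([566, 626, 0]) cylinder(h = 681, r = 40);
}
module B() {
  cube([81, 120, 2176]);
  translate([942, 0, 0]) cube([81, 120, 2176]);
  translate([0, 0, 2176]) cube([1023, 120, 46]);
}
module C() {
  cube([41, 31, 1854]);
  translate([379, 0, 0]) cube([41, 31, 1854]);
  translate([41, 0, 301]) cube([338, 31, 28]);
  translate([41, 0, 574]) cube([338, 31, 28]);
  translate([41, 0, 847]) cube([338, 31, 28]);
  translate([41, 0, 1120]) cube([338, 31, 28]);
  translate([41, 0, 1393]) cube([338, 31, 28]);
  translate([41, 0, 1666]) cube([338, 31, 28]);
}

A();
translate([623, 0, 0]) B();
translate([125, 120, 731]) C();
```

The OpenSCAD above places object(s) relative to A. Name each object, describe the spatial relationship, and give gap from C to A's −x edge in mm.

A is a table. B is a door frame. C is a ladder. The door frame is against the table's +x side, with their −y faces flush. The ladder is on top of the table. The gap from the ladder to the table's −x edge is 125 mm.

The ladder's min-x is at 125; the table's min-x is 0; gap = 125 mm.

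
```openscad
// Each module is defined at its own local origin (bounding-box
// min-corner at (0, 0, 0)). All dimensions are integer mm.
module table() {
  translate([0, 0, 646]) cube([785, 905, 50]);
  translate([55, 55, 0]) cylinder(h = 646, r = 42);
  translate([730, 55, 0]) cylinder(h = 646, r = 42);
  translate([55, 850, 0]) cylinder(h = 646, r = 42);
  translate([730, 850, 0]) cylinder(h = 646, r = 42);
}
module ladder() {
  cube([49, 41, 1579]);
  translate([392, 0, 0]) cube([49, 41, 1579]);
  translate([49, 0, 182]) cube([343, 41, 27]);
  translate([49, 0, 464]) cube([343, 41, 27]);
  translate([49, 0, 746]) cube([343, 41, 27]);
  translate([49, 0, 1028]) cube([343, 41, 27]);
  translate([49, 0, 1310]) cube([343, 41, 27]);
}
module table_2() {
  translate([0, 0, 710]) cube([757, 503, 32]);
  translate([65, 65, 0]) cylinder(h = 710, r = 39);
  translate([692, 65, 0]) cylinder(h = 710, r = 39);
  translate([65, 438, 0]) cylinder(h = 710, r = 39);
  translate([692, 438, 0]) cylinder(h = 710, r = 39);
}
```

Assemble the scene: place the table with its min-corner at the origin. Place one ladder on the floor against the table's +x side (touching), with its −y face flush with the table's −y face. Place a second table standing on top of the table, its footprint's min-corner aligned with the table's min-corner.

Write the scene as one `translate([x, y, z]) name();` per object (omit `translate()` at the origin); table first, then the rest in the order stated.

table();
translate([785, 0, 0]) ladder();
translate([0, 0, 696]) table_2();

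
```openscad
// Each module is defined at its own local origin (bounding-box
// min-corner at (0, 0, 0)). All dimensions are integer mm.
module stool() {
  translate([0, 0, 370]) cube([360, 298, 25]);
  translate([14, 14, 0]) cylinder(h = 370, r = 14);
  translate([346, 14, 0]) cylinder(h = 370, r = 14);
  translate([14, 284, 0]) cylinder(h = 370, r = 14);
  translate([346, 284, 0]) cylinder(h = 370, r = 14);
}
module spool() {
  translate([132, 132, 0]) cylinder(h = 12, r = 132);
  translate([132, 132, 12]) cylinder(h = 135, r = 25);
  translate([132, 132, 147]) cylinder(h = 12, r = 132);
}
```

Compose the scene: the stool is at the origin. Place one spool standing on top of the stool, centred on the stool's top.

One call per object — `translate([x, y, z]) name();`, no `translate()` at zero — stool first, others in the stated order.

stool();
translate([48, 17, 395]) spool();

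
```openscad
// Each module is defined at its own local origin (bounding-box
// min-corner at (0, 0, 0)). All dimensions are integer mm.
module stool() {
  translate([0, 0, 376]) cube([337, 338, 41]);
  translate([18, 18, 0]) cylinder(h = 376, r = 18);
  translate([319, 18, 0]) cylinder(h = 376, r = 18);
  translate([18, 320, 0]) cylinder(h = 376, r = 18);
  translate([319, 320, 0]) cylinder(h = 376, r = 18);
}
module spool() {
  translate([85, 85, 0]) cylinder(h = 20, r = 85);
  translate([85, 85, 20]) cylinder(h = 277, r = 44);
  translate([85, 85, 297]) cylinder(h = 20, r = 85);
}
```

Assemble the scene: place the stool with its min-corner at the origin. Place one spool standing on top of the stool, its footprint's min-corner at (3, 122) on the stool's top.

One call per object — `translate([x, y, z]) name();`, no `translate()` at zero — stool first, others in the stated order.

stool();
translate([3, 122, 417]) spool();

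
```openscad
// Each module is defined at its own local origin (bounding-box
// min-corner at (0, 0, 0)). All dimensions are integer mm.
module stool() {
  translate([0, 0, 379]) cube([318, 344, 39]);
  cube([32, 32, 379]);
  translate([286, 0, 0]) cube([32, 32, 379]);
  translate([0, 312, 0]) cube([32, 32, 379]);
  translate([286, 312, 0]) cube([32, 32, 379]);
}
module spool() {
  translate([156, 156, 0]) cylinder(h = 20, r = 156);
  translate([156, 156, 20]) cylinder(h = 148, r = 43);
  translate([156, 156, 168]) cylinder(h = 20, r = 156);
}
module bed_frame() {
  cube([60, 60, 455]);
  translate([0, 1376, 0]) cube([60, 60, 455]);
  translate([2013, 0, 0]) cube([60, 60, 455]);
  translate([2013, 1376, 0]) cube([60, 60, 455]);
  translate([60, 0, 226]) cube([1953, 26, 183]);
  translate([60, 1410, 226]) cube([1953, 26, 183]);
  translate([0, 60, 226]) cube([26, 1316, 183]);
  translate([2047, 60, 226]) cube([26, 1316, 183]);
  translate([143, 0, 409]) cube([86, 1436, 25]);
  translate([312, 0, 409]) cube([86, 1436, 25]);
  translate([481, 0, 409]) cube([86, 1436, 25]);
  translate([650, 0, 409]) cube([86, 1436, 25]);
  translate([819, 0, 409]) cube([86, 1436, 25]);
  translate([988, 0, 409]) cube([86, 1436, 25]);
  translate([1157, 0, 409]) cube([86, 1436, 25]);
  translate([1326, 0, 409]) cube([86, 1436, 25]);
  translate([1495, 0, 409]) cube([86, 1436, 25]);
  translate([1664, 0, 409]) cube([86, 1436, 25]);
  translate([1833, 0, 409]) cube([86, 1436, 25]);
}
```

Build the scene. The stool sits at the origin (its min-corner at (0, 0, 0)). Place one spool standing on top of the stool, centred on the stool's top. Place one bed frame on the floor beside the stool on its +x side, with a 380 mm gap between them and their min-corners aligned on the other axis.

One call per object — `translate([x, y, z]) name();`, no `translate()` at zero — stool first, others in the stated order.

stool();
translate([3, 16, 418]) spool();
translate([698, 0, 0]) bed_frame();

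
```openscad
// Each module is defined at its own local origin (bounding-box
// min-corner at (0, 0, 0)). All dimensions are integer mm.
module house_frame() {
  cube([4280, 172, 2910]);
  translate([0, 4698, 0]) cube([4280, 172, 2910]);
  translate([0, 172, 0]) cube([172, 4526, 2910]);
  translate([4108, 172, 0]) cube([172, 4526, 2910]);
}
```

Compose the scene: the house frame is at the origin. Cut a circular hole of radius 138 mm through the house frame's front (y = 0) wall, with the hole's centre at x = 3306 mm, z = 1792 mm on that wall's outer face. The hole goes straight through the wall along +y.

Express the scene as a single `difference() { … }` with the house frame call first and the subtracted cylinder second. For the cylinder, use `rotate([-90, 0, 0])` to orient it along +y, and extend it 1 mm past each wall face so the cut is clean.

difference() {
  house_frame();
  translate([3306, -1, 1792]) rotate([-90, 0, 0]) cylinder(h = 174, r = 138);
}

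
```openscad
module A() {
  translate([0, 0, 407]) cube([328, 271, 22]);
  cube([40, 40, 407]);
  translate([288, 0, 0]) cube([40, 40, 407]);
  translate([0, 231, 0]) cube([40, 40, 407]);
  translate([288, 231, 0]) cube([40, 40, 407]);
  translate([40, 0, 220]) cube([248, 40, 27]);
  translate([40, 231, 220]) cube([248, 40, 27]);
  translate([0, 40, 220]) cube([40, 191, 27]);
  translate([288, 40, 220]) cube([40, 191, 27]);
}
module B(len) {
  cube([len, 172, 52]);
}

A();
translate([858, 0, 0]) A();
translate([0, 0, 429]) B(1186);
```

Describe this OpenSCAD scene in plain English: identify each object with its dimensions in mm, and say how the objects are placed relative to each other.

A is a four-legged stool. The seat is a 328×271×22 mm slab whose top surface is at z = 429 mm; four square legs, each 40×40 mm in cross-section, run from the floor (z = 0) to the underside of the seat, each flush with a corner of the seat. Four stretchers, 40 mm wide and 27 mm tall, connect adjacent legs with their undersides at z = 220 mm, each running between the inner faces of the legs it joins and aligned with the legs' outer faces on the other axis.

B is a rectangular beam 1186 mm long (x), 172 mm deep (y), 52 mm thick (z).

The beam spans the tops of two stools placed 530 mm apart, resting at z = 429 mm.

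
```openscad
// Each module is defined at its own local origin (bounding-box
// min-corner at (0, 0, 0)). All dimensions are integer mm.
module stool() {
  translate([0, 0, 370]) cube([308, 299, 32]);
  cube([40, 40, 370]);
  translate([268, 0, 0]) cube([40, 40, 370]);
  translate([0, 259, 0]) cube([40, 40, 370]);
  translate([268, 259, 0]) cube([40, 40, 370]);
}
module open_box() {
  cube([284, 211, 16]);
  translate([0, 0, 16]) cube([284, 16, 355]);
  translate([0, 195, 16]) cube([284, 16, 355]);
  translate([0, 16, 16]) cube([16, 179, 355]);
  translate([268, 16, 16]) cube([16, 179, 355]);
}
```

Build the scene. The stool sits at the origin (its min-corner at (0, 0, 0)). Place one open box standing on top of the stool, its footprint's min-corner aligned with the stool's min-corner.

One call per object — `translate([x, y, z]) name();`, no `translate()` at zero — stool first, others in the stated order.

stool();
translate([0, 0, 402]) open_box();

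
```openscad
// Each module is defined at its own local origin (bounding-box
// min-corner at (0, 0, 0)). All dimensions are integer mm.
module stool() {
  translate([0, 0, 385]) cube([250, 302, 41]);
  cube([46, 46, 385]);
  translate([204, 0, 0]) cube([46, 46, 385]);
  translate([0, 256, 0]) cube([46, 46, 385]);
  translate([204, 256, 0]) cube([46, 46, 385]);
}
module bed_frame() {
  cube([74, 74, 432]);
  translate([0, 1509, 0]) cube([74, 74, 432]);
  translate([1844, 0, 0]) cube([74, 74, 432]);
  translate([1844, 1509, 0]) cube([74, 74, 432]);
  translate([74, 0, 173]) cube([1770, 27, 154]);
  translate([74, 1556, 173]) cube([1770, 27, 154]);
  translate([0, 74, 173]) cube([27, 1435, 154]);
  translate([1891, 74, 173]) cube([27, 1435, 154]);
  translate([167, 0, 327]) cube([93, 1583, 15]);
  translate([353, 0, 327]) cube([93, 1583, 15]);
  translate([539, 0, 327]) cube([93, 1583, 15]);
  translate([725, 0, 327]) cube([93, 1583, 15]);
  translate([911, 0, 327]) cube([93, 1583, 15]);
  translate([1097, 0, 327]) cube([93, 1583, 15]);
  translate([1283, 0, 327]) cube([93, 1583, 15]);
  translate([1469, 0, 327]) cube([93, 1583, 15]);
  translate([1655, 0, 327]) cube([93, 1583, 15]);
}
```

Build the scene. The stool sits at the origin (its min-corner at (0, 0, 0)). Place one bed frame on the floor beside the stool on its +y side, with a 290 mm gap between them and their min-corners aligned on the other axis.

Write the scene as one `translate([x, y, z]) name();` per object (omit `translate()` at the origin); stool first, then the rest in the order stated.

stool();
translate([0, 592, 0]) bed_frame();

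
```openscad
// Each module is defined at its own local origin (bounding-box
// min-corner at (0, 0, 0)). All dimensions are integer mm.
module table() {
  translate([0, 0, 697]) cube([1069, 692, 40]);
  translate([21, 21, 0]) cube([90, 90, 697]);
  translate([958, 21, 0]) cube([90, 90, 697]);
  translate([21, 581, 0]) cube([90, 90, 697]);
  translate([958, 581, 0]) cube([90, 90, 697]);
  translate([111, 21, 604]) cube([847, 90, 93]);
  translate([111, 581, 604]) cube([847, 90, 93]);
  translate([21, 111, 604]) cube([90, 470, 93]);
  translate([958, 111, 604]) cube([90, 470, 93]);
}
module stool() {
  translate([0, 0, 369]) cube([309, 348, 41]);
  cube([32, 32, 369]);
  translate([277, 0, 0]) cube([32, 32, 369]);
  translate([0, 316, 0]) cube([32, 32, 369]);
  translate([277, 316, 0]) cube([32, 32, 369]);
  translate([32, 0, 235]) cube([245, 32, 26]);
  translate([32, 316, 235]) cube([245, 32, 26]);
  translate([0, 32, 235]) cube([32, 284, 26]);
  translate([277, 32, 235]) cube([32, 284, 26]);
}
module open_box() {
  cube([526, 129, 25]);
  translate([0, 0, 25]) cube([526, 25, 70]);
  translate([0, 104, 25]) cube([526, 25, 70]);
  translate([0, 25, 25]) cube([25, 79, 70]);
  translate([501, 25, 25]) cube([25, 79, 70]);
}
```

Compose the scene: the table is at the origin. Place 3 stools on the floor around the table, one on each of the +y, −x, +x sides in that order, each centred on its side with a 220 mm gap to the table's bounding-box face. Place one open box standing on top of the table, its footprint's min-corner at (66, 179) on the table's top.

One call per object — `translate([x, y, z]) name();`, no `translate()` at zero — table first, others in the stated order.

table();
translate([380, 912, 0]) stool();
translate([-529, 172, 0]) stool();
translate([1289, 172, 0]) stool();
translate([66, 179, 737]) open_box();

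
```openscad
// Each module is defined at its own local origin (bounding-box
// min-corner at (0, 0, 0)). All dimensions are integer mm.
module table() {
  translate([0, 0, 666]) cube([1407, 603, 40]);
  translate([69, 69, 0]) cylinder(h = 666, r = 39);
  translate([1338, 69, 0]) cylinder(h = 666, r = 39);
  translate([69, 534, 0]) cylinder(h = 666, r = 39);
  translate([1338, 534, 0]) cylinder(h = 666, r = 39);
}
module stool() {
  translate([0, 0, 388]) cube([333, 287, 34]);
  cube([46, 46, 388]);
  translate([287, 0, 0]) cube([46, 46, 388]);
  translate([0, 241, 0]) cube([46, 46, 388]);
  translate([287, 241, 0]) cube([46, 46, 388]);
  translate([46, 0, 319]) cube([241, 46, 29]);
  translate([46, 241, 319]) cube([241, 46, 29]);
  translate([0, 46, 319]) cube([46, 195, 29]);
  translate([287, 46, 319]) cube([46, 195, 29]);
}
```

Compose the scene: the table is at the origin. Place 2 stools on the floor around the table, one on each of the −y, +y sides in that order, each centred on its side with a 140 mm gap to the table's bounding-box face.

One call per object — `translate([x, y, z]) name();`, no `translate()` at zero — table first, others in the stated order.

table();
translate([537, -427, 0]) stool();
translate([537, 743, 0]) stool();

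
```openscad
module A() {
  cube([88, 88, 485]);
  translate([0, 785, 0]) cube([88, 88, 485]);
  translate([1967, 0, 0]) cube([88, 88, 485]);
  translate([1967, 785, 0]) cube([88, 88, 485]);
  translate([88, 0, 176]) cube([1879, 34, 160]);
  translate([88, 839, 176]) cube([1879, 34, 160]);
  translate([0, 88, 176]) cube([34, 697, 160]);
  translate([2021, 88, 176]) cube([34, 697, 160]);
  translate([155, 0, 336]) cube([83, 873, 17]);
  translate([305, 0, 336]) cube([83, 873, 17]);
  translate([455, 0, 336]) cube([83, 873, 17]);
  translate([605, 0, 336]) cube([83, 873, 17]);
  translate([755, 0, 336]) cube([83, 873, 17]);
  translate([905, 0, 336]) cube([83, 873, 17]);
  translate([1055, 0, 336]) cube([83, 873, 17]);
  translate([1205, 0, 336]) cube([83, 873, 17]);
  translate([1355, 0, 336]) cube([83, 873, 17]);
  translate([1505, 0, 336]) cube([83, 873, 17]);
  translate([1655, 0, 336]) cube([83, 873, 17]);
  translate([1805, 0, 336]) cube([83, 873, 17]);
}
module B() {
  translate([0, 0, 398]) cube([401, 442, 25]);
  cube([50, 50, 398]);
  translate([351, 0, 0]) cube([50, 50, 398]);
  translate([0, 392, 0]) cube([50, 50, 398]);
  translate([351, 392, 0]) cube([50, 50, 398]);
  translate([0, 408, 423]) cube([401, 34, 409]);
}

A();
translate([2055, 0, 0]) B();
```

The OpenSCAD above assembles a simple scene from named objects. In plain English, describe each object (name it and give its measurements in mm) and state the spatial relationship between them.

A is a bed frame 2055 mm long (x) by 873 mm wide (y). Four 88×88 mm corner posts, 485 mm tall, at the corners of the footprint. Four rails of 34 mm thickness and 160 mm height run between adjacent posts with their undersides at z = 176 mm, their outer faces flush with the outside of the frame (the two x-running rails run between the posts' inner faces; the two y-running rails run between the posts' inner faces). 12 slats, each 83 mm wide (x) and 17 mm thick, lie across the top of the two x-running rails, running the full 873 mm width of the frame in y; the slats are evenly spaced along x between the inner faces of the end posts with equal gaps (rounded down to the nearest mm) at the −x end and between each pair — any rounding remainder accumulates at the +x end.

B is a chair: 401×442 mm seat, 25 mm thick, top at z = 423 mm, on four 50 mm square corner legs flush with the seat edges. A 34 mm thick backrest slab spans the full seat width, extending 409 mm above the seat top, its back face flush with the seat's +y edge.

The chair is against the bed frame's +x side, with their −y faces flush.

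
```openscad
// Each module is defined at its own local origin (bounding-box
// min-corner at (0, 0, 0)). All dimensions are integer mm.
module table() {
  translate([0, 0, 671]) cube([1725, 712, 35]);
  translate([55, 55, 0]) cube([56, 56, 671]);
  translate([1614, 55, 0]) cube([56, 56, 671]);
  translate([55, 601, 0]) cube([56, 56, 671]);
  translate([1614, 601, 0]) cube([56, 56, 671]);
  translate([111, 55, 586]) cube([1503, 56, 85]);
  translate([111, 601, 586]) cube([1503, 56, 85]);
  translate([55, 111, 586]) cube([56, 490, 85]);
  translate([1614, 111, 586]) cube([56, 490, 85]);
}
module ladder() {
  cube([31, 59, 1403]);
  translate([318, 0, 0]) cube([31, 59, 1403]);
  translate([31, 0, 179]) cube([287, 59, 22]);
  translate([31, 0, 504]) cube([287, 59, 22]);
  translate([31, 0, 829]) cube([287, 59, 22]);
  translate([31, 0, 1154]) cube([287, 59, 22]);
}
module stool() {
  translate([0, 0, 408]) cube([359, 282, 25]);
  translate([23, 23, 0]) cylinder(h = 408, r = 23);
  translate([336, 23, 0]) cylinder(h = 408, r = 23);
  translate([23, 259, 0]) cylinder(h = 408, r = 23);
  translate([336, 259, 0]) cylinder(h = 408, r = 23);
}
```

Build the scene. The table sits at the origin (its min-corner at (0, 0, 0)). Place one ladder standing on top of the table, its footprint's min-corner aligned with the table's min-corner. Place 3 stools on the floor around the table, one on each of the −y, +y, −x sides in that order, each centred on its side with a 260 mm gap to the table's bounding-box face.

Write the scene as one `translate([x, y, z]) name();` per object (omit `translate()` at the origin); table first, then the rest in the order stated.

table();
translate([0, 0, 706]) ladder();
translate([683, -542, 0]) stool();
translate([683, 972, 0]) stool();
translate([-619, 215, 0]) stool();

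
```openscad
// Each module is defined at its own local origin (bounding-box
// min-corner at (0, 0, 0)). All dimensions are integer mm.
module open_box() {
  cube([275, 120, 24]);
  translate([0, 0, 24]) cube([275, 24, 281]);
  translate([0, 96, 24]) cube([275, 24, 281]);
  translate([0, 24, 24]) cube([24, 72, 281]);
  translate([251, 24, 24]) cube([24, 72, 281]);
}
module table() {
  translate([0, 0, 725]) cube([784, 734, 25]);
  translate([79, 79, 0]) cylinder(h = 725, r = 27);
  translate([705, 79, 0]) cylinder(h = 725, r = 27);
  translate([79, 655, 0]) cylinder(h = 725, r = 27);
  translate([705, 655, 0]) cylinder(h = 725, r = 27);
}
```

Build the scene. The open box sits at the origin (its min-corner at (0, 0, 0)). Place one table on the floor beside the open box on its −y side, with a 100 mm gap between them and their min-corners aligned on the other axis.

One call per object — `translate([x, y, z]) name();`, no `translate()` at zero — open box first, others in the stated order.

open_box();
translate([0, -834, 0]) table();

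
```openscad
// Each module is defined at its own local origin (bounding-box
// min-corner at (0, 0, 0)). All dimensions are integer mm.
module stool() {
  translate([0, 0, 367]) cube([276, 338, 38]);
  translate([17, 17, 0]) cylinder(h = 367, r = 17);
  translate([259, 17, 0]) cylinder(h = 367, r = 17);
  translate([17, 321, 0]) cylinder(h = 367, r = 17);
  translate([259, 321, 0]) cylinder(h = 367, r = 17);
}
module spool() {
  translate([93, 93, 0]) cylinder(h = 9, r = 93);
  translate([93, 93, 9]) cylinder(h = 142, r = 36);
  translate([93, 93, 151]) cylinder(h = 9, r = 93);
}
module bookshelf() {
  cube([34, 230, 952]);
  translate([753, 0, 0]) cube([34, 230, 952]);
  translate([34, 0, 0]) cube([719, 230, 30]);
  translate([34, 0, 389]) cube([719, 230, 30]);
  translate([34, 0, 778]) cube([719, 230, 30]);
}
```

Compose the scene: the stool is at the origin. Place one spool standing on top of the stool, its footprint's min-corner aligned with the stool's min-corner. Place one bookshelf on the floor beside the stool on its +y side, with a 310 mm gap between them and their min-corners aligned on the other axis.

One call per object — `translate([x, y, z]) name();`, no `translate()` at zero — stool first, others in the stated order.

stool();
translate([0, 0, 405]) spool();
translate([0, 648, 0]) bookshelf();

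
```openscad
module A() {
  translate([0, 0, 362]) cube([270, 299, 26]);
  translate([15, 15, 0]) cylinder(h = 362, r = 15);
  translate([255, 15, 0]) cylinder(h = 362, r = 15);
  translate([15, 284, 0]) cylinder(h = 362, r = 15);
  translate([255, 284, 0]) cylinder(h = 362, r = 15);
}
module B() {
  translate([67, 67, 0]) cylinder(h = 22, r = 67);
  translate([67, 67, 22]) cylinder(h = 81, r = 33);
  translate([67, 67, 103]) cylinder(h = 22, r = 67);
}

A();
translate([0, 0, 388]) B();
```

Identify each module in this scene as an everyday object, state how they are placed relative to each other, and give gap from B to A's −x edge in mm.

The spool's min-x is at 0; the stool's min-x is 0; gap = 0 mm.

A is a stool. B is a spool. The spool is on top of the stool. The gap from the spool to the stool's −x edge is 0 mm.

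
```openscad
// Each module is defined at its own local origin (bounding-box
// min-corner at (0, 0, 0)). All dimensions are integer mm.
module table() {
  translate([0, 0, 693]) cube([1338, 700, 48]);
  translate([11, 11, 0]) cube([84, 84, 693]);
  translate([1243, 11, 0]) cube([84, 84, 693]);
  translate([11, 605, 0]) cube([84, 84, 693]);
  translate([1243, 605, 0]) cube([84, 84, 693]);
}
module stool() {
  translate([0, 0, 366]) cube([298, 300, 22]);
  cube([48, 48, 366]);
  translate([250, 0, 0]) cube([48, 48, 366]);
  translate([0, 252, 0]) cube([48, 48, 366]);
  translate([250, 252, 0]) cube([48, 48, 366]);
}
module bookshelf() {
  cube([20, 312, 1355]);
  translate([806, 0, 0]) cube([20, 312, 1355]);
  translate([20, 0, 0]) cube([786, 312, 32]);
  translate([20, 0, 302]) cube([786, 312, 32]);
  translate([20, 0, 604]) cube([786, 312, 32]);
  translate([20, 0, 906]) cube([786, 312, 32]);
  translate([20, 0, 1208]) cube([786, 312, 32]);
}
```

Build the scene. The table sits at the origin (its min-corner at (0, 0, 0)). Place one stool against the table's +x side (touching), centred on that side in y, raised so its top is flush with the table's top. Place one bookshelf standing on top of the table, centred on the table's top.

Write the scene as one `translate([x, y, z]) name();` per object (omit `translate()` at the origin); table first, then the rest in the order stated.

table();
translate([1338, 200, 353]) stool();
translate([256, 194, 741]) bookshelf();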